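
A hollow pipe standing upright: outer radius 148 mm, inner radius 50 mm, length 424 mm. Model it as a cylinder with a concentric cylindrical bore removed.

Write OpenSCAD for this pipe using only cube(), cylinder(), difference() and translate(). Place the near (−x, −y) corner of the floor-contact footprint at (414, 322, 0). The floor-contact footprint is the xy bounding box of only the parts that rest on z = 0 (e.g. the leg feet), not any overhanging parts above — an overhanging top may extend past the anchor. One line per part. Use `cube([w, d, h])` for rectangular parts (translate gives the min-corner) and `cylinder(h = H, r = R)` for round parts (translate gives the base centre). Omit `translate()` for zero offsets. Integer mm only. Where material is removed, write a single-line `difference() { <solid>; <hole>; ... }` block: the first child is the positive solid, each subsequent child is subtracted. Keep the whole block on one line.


difference() { translate([562, 470, 0]) cylinder(h = 424, r = 148); translate([562, 470, 0]) cylinder(h = 424, r = 50); }


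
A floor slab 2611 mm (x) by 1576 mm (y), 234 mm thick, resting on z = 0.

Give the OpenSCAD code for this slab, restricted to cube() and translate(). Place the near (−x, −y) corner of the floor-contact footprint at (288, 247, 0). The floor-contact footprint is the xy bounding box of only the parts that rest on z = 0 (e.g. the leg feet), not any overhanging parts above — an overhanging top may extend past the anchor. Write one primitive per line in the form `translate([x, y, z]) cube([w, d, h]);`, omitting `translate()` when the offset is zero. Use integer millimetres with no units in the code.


translate([288, 247, 0]) cube([2611, 1576, 234]);


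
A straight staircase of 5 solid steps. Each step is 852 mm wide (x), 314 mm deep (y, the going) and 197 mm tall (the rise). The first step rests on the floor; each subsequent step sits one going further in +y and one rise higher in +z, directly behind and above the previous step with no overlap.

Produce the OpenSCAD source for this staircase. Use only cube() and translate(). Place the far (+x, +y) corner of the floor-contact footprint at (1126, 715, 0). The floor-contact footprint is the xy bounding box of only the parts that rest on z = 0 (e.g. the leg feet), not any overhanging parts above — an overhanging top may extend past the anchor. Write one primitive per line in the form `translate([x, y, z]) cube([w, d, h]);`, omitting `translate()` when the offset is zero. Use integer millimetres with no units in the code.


translate([274, 401, 0]) cube([852, 314, 197]);
translate([274, 715, 197]) cube([852, 314, 197]);
translate([274, 1029, 394]) cube([852, 314, 197]);
translate([274, 1343, 591]) cube([852, 314, 197]);
translate([274, 1657, 788]) cube([852, 314, 197]);


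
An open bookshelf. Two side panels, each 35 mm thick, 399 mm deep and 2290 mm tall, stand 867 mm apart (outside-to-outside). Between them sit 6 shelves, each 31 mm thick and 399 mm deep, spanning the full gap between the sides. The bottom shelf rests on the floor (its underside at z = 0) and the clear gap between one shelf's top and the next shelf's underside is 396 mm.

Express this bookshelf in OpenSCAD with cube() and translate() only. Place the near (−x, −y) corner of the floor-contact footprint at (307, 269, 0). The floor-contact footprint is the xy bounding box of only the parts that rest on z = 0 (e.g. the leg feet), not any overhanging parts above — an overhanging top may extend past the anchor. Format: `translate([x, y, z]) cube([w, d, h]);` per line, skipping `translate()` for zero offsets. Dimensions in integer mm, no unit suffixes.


translate([307, 269, 0]) cube([35, 399, 2290]);
translate([1139, 269, 0]) cube([35, 399, 2290]);
translate([342, 269, 0]) cube([797, 399, 31]);
translate([342, 269, 427]) cube([797, 399, 31]);
translate([342, 269, 854]) cube([797, 399, 31]);
translate([342, 269, 1281]) cube([797, 399, 31]);
translate([342, 269, 1708]) cube([797, 399, 31]);
translate([342, 269, 2135]) cube([797, 399, 31]);


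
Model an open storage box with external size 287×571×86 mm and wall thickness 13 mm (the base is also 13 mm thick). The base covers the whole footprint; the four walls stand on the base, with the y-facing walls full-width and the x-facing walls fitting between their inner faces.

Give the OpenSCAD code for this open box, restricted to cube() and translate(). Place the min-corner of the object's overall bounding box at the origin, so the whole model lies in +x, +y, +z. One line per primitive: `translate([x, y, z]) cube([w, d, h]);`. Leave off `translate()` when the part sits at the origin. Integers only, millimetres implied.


cube([287, 571, 13]);
translate([0, 0, 13]) cube([287, 13, 73]);
translate([0, 558, 13]) cube([287, 13, 73]);
translate([0, 13, 13]) cube([13, 545, 73]);
translate([274, 13, 13]) cube([13, 545, 73]);


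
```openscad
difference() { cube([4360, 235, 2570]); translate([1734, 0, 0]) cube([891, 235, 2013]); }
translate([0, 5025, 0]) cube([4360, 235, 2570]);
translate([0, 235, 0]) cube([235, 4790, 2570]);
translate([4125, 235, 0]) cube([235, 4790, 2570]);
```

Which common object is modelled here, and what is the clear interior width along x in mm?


A single room. The interior width is 3890 mm.

Four walls enclosing a rectangle with a door in the front wall — a room. Outside width 4360 minus two 235 mm walls gives 3890 mm.


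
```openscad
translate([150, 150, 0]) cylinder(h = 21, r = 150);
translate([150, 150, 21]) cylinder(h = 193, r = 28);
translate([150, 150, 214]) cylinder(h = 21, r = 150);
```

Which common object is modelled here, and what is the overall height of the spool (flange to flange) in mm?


A spool. The overall height is 235 mm.

Three coaxial cylinders, large–small–large — a spool. Two 21 mm flanges and a 193 mm core give 21 + 193 + 21 = 235 mm.


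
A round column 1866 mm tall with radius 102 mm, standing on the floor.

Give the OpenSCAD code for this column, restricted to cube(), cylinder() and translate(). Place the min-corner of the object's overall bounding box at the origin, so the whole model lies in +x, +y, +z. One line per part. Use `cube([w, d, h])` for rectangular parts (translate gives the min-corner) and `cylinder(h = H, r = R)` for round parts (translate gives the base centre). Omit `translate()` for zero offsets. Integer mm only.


translate([102, 102, 0]) cylinder(h = 1866, r = 102);


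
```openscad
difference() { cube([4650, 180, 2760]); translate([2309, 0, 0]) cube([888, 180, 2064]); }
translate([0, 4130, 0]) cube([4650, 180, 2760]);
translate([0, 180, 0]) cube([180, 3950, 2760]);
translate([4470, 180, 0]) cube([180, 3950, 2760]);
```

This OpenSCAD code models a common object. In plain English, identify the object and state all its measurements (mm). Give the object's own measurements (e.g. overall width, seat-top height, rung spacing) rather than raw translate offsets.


A single room: four walls, each 2760 mm tall and 180 mm thick, enclosing an outside footprint 4650×4310 mm (x × y), no floor or roof. The front and back walls (−y and +y sides) run the full x-width; the side walls fit between their inner faces. A door opening 888 mm wide and 2064 mm tall is cut through the front wall from the floor up, its −x edge 2309 mm from the wall's −x end.


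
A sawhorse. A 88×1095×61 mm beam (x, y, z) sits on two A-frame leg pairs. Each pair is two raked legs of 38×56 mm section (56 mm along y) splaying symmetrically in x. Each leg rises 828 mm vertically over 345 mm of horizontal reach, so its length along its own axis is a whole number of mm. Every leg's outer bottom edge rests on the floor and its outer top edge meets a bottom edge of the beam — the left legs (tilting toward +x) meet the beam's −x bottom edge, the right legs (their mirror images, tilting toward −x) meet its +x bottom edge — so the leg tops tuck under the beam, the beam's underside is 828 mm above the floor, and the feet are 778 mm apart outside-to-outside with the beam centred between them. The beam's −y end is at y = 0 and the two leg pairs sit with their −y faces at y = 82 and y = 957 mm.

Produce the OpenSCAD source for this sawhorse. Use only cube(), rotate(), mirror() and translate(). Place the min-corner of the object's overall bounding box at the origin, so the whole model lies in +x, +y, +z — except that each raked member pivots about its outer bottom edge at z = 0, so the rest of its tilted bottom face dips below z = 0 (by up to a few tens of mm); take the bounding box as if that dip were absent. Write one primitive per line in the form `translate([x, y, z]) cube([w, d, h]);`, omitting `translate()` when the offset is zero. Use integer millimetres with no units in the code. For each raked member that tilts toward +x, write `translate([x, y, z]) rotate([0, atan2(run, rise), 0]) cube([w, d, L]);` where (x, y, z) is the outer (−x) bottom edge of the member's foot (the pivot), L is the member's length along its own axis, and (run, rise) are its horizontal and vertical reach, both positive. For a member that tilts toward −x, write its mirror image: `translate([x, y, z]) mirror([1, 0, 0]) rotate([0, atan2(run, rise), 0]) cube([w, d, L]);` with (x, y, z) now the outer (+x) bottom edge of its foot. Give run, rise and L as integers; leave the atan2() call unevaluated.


translate([345, 0, 828]) cube([88, 1095, 61]);
translate([0, 82, 0]) rotate([0, atan2(345, 828), 0]) cube([38, 56, 897]);
translate([778, 82, 0]) mirror([1, 0, 0]) rotate([0, atan2(345, 828), 0]) cube([38, 56, 897]);
translate([0, 957, 0]) rotate([0, atan2(345, 828), 0]) cube([38, 56, 897]);
translate([778, 957, 0]) mirror([1, 0, 0]) rotate([0, atan2(345, 828), 0]) cube([38, 56, 897]);


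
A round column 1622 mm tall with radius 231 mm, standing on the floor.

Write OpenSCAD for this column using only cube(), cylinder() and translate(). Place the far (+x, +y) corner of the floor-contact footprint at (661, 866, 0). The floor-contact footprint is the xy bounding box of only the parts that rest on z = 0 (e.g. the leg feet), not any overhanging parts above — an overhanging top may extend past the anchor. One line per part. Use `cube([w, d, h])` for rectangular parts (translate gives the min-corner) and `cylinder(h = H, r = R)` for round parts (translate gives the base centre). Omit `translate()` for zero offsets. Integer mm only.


translate([430, 635, 0]) cylinder(h = 1622, r = 231);


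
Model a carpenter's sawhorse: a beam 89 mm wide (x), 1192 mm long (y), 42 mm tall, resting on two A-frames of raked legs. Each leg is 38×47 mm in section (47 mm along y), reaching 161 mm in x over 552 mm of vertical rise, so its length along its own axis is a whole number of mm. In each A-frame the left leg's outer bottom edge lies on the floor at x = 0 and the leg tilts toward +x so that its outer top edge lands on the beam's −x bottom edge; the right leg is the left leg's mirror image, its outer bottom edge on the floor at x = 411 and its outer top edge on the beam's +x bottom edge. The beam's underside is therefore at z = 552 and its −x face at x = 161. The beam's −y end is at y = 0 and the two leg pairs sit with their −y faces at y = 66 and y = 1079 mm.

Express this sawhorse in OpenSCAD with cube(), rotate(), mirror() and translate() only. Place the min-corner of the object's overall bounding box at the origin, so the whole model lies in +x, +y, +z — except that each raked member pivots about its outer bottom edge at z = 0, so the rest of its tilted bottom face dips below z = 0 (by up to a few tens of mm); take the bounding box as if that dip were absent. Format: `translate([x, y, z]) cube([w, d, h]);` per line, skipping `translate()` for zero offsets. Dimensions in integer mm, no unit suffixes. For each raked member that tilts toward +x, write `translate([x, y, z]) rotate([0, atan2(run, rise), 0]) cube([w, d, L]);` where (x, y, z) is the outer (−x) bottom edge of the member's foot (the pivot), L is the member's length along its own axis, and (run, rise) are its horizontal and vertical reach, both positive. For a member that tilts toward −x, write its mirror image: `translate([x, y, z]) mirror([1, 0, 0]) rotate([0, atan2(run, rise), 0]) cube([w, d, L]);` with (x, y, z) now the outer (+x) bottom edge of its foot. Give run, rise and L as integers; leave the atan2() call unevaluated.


translate([161, 0, 552]) cube([89, 1192, 42]);
translate([0, 66, 0]) rotate([0, atan2(161, 552), 0]) cube([38, 47, 575]);
translate([411, 66, 0]) mirror([1, 0, 0]) rotate([0, atan2(161, 552), 0]) cube([38, 47, 575]);
translate([0, 1079, 0]) rotate([0, atan2(161, 552), 0]) cube([38, 47, 575]);
translate([411, 1079, 0]) mirror([1, 0, 0]) rotate([0, atan2(161, 552), 0]) cube([38, 47, 575]);


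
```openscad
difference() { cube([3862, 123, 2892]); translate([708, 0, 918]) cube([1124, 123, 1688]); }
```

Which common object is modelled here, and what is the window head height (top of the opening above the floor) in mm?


A wall with a window opening. The window head height is 2606 mm.

A wall with a rectangular opening subtracted — a window. Sill at z = 918, opening 1688 mm tall, so the head is at 918 + 1688 = 2606 mm.


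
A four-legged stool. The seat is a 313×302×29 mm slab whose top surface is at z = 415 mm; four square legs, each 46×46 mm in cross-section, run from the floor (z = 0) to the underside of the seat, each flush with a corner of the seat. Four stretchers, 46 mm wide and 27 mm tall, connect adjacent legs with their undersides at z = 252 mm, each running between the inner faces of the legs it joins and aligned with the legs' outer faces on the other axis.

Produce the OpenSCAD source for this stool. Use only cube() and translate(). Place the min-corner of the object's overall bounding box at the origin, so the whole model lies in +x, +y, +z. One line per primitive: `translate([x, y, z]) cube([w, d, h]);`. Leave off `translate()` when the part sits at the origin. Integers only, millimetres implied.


translate([0, 0, 386]) cube([313, 302, 29]);
cube([46, 46, 386]);
translate([267, 0, 0]) cube([46, 46, 386]);
translate([0, 256, 0]) cube([46, 46, 386]);
translate([267, 256, 0]) cube([46, 46, 386]);
translate([46, 0, 252]) cube([221, 46, 27]);
translate([46, 256, 252]) cube([221, 46, 27]);
translate([0, 46, 252]) cube([46, 210, 27]);
translate([267, 46, 252]) cube([46, 210, 27]);


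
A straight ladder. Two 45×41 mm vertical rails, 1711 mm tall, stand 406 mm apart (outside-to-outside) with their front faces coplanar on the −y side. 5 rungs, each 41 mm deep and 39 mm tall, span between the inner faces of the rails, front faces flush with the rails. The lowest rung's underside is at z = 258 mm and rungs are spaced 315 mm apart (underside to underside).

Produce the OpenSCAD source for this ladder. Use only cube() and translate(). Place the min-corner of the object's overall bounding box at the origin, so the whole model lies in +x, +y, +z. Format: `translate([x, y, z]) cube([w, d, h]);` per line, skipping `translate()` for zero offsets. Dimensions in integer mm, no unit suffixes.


cube([45, 41, 1711]);
translate([361, 0, 0]) cube([45, 41, 1711]);
translate([45, 0, 258]) cube([316, 41, 39]);
translate([45, 0, 573]) cube([316, 41, 39]);
translate([45, 0, 888]) cube([316, 41, 39]);
translate([45, 0, 1203]) cube([316, 41, 39]);
translate([45, 0, 1518]) cube([316, 41, 39]);


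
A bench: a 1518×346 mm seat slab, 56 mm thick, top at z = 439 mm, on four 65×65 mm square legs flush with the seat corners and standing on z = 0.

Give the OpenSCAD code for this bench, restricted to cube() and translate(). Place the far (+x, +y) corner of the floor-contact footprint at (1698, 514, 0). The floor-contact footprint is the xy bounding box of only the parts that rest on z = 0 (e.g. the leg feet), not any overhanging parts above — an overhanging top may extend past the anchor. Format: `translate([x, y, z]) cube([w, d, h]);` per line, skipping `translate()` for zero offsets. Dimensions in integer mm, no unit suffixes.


translate([180, 168, 383]) cube([1518, 346, 56]);
translate([180, 168, 0]) cube([65, 65, 383]);
translate([180, 449, 0]) cube([65, 65, 383]);
translate([1633, 168, 0]) cube([65, 65, 383]);
translate([1633, 449, 0]) cube([65, 65, 383]);


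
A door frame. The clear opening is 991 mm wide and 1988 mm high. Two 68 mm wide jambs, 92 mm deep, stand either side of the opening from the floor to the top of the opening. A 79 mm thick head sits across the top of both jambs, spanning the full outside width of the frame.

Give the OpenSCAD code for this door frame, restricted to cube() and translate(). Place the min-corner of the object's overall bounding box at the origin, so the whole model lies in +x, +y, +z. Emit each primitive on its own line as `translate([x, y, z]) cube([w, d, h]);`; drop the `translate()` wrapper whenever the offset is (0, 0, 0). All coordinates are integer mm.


cube([68, 92, 1988]);
translate([1059, 0, 0]) cube([68, 92, 1988]);
translate([0, 0, 1988]) cube([1127, 92, 79]);


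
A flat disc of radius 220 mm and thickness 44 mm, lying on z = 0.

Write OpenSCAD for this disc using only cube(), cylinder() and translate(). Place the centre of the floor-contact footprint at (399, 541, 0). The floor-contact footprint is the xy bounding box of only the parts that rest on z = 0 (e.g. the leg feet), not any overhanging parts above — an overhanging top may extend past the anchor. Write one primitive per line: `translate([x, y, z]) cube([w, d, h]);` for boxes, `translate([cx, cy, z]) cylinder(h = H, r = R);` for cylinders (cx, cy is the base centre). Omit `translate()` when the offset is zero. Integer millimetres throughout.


translate([399, 541, 0]) cylinder(h = 44, r = 220);


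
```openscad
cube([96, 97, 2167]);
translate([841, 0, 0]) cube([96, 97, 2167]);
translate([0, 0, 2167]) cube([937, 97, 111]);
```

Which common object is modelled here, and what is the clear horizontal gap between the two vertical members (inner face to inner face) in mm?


A door frame. The clear opening width is 745 mm.

Two 2167 mm tall posts with a header on top — a door frame. The left jamb is 96 mm wide at x = 0; the right jamb starts at x = 841. The clear opening is 841 − 96 = 745 mm.


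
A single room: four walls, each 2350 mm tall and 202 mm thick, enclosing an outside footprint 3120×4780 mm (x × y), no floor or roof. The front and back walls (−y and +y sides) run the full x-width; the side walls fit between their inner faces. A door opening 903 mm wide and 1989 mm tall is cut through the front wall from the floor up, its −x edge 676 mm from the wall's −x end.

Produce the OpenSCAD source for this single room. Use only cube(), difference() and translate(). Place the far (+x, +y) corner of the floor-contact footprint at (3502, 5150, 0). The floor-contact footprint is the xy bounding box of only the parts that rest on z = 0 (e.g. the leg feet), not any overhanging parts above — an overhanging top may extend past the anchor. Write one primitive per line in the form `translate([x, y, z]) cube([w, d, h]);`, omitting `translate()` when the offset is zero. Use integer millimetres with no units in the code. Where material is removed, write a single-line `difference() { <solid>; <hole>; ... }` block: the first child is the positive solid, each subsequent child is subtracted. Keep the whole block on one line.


difference() { translate([382, 370, 0]) cube([3120, 202, 2350]); translate([1058, 370, 0]) cube([903, 202, 1989]); }
translate([382, 4948, 0]) cube([3120, 202, 2350]);
translate([382, 572, 0]) cube([202, 4376, 2350]);
translate([3300, 572, 0]) cube([202, 4376, 2350]);


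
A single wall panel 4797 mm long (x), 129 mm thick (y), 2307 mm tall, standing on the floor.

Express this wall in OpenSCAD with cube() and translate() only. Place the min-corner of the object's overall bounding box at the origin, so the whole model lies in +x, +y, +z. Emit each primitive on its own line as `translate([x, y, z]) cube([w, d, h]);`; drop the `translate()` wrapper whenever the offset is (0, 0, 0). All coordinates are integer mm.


cube([4797, 129, 2307]);


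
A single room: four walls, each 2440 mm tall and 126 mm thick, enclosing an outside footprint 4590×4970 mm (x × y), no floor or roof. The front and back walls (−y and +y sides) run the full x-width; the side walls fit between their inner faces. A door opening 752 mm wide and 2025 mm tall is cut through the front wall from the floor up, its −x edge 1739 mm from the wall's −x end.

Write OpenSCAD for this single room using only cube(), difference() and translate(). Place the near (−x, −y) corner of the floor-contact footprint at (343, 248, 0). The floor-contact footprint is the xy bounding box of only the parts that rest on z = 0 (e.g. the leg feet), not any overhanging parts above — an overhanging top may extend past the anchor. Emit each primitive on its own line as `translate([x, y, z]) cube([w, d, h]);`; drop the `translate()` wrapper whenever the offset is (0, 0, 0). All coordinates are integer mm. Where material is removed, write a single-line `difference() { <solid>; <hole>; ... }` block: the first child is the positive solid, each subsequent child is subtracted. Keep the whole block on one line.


difference() { translate([343, 248, 0]) cube([4590, 126, 2440]); translate([2082, 248, 0]) cube([752, 126, 2025]); }
translate([343, 5092, 0]) cube([4590, 126, 2440]);
translate([343, 374, 0]) cube([126, 4718, 2440]);
translate([4807, 374, 0]) cube([126, 4718, 2440]);


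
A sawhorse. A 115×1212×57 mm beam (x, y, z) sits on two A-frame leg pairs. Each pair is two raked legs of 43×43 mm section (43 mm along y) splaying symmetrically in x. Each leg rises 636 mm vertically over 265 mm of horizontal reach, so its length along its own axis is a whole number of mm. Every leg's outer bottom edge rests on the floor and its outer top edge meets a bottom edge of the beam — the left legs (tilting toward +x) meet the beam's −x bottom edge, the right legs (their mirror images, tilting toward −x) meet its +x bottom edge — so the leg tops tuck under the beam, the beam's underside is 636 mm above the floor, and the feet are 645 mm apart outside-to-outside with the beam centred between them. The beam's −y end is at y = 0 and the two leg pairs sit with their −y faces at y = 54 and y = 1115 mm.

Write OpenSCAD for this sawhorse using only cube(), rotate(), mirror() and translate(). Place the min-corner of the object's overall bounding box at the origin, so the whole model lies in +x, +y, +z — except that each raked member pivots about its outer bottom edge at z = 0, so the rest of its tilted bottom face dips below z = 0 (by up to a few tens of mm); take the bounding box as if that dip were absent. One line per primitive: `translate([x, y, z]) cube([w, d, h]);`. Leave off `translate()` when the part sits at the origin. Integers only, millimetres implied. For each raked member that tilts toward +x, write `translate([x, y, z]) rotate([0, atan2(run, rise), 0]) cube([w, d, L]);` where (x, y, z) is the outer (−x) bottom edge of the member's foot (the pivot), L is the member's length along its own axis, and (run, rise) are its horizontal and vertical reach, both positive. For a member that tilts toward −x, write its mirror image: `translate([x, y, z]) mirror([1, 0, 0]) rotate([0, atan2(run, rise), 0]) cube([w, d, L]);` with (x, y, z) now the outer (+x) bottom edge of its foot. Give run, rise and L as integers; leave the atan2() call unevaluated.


translate([265, 0, 636]) cube([115, 1212, 57]);
translate([0, 54, 0]) rotate([0, atan2(265, 636), 0]) cube([43, 43, 689]);
translate([645, 54, 0]) mirror([1, 0, 0]) rotate([0, atan2(265, 636), 0]) cube([43, 43, 689]);
translate([0, 1115, 0]) rotate([0, atan2(265, 636), 0]) cube([43, 43, 689]);
translate([645, 1115, 0]) mirror([1, 0, 0]) rotate([0, atan2(265, 636), 0]) cube([43, 43, 689]);


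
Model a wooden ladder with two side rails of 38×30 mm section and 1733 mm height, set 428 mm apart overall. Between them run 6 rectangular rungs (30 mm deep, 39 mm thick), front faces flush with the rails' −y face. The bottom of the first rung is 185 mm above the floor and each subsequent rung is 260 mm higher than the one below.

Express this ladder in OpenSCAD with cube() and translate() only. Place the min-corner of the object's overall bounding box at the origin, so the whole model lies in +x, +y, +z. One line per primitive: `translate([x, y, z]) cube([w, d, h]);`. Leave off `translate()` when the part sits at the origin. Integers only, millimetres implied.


cube([38, 30, 1733]);
translate([390, 0, 0]) cube([38, 30, 1733]);
translate([38, 0, 185]) cube([352, 30, 39]);
translate([38, 0, 445]) cube([352, 30, 39]);
translate([38, 0, 705]) cube([352, 30, 39]);
translate([38, 0, 965]) cube([352, 30, 39]);
translate([38, 0, 1225]) cube([352, 30, 39]);
translate([38, 0, 1485]) cube([352, 30, 39]);


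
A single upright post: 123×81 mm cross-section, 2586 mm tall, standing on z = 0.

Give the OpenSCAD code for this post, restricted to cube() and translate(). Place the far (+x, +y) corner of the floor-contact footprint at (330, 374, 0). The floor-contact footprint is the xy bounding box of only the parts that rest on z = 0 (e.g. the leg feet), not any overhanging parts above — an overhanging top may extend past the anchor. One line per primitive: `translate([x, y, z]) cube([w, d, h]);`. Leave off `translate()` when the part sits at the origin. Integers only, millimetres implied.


translate([207, 293, 0]) cube([123, 81, 2586]);


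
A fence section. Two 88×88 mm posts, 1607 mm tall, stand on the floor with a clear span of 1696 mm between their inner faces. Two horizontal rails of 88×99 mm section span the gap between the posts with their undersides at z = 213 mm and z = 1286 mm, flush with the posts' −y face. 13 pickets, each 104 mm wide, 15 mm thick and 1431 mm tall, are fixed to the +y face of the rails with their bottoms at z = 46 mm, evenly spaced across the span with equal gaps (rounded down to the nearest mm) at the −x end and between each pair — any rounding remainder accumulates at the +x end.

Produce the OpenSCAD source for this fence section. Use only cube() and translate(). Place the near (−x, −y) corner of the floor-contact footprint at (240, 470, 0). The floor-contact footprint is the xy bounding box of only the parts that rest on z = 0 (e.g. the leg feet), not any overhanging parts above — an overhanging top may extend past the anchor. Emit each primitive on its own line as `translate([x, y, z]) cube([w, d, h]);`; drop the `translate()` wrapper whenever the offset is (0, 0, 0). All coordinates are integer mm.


translate([240, 470, 0]) cube([88, 88, 1607]);
translate([2024, 470, 0]) cube([88, 88, 1607]);
translate([328, 470, 213]) cube([1696, 88, 99]);
translate([328, 470, 1286]) cube([1696, 88, 99]);
translate([352, 558, 46]) cube([104, 15, 1431]);
translate([480, 558, 46]) cube([104, 15, 1431]);
translate([608, 558, 46]) cube([104, 15, 1431]);
translate([736, 558, 46]) cube([104, 15, 1431]);
translate([864, 558, 46]) cube([104, 15, 1431]);
translate([992, 558, 46]) cube([104, 15, 1431]);
translate([1120, 558, 46]) cube([104, 15, 1431]);
translate([1248, 558, 46]) cube([104, 15, 1431]);
translate([1376, 558, 46]) cube([104, 15, 1431]);
translate([1504, 558, 46]) cube([104, 15, 1431]);
translate([1632, 558, 46]) cube([104, 15, 1431]);
translate([1760, 558, 46]) cube([104, 15, 1431]);
translate([1888, 558, 46]) cube([104, 15, 1431]);


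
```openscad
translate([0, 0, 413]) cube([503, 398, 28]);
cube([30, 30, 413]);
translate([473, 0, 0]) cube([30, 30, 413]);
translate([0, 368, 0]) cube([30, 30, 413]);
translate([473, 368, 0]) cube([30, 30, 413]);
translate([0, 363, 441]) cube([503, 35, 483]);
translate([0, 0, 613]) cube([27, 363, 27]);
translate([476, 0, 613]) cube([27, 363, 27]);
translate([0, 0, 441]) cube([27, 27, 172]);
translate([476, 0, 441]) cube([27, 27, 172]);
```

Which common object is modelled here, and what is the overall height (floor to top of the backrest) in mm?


A chair. The overall height is 924 mm.

A slab on four corner posts with a tall panel at the back — a chair. The seat slab sits at z = 413 with thickness 28, and the 483 mm backrest starts at the seat top, so the overall height is 413 + 28 + 483 = 924 mm.


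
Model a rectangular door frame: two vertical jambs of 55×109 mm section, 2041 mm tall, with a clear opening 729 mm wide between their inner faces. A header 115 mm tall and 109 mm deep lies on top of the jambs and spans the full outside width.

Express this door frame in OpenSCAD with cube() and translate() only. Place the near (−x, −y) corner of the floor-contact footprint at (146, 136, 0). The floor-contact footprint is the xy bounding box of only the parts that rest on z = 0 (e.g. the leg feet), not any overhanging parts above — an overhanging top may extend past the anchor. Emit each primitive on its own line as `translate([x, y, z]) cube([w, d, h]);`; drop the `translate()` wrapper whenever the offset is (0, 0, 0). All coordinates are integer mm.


translate([146, 136, 0]) cube([55, 109, 2041]);
translate([930, 136, 0]) cube([55, 109, 2041]);
translate([146, 136, 2041]) cube([839, 109, 115]);


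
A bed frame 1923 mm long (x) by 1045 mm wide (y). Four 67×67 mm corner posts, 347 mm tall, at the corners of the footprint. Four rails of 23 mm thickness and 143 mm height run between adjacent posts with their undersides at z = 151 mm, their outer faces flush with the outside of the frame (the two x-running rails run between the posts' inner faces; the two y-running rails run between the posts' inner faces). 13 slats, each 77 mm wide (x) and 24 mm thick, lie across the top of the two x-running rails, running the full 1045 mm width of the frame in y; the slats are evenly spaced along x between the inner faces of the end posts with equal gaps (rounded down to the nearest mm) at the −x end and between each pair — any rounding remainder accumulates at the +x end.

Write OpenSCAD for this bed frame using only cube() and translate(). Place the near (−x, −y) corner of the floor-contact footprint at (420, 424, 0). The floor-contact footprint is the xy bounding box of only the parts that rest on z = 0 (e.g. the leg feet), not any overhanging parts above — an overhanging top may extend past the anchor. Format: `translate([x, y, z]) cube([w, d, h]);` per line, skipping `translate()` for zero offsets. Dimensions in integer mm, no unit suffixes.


translate([420, 424, 0]) cube([67, 67, 347]);
translate([420, 1402, 0]) cube([67, 67, 347]);
translate([2276, 424, 0]) cube([67, 67, 347]);
translate([2276, 1402, 0]) cube([67, 67, 347]);
translate([487, 424, 151]) cube([1789, 23, 143]);
translate([487, 1446, 151]) cube([1789, 23, 143]);
translate([420, 491, 151]) cube([23, 911, 143]);
translate([2320, 491, 151]) cube([23, 911, 143]);
translate([543, 424, 294]) cube([77, 1045, 24]);
translate([676, 424, 294]) cube([77, 1045, 24]);
translate([809, 424, 294]) cube([77, 1045, 24]);
translate([942, 424, 294]) cube([77, 1045, 24]);
translate([1075, 424, 294]) cube([77, 1045, 24]);
translate([1208, 424, 294]) cube([77, 1045, 24]);
translate([1341, 424, 294]) cube([77, 1045, 24]);
translate([1474, 424, 294]) cube([77, 1045, 24]);
translate([1607, 424, 294]) cube([77, 1045, 24]);
translate([1740, 424, 294]) cube([77, 1045, 24]);
translate([1873, 424, 294]) cube([77, 1045, 24]);
translate([2006, 424, 294]) cube([77, 1045, 24]);
translate([2139, 424, 294]) cube([77, 1045, 24]);


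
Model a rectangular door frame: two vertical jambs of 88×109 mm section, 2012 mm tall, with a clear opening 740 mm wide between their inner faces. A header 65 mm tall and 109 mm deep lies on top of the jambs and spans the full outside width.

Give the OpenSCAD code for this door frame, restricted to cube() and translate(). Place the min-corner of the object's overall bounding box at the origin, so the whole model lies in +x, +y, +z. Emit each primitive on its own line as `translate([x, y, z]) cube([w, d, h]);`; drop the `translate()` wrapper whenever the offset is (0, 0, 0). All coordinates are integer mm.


cube([88, 109, 2012]);
translate([828, 0, 0]) cube([88, 109, 2012]);
translate([0, 0, 2012]) cube([916, 109, 65]);


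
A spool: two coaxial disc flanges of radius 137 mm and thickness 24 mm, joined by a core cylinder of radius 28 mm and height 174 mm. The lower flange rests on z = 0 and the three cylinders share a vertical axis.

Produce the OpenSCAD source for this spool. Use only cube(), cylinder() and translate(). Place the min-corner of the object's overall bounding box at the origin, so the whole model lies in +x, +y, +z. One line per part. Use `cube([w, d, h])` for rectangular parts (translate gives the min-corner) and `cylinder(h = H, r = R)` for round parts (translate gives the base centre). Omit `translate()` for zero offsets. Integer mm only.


translate([137, 137, 0]) cylinder(h = 24, r = 137);
translate([137, 137, 24]) cylinder(h = 174, r = 28);
translate([137, 137, 198]) cylinder(h = 24, r = 137);


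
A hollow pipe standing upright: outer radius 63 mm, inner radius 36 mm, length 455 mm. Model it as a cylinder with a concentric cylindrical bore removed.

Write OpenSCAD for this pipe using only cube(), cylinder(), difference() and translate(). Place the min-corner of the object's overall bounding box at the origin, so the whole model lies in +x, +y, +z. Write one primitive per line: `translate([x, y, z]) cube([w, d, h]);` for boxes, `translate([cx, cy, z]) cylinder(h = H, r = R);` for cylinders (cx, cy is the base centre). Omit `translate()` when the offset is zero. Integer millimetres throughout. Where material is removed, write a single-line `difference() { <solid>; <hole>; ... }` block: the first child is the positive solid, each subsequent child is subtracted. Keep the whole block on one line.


difference() { translate([63, 63, 0]) cylinder(h = 455, r = 63); translate([63, 63, 0]) cylinder(h = 455, r = 36); }


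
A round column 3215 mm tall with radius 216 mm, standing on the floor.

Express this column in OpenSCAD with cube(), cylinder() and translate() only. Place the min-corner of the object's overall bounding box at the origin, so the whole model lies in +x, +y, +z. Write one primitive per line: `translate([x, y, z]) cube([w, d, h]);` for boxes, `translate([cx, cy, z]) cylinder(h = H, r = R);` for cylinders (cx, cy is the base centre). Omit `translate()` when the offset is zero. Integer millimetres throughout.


translate([216, 216, 0]) cylinder(h = 3215, r = 216);


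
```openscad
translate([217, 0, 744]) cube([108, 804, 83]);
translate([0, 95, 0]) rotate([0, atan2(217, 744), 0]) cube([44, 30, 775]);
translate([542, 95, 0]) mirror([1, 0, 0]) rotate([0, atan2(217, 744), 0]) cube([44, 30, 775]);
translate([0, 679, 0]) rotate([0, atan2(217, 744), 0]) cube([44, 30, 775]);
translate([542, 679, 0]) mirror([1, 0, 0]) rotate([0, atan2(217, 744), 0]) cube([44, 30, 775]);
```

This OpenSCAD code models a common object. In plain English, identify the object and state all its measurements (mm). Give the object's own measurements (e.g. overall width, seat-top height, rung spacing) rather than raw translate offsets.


A sawhorse. A 108×804×83 mm beam (x, y, z) sits on two A-frame leg pairs. Each pair is two raked legs of 44×30 mm section (30 mm along y) splaying symmetrically in x. Each leg rises 744 mm vertically over 217 mm of horizontal reach and is 775 mm long along its own axis. Every leg's outer bottom edge rests on the floor and its outer top edge meets a bottom edge of the beam — the left legs (tilting toward +x) meet the beam's −x bottom edge, the right legs (their mirror images, tilting toward −x) meet its +x bottom edge — so the leg tops tuck under the beam, the beam's underside is 744 mm above the floor, and the feet are 542 mm apart outside-to-outside with the beam centred between them. The two leg pairs are set in 95 mm from either end of the beam.


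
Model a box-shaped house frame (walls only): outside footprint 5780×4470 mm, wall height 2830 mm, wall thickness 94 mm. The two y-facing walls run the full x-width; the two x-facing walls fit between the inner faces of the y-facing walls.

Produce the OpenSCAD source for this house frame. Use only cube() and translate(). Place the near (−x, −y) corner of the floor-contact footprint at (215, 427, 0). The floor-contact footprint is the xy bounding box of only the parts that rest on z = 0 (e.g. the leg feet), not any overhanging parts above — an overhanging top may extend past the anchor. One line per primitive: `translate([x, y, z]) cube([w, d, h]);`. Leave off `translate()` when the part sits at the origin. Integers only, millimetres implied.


translate([215, 427, 0]) cube([5780, 94, 2830]);
translate([215, 4803, 0]) cube([5780, 94, 2830]);
translate([215, 521, 0]) cube([94, 4282, 2830]);
translate([5901, 521, 0]) cube([94, 4282, 2830]);


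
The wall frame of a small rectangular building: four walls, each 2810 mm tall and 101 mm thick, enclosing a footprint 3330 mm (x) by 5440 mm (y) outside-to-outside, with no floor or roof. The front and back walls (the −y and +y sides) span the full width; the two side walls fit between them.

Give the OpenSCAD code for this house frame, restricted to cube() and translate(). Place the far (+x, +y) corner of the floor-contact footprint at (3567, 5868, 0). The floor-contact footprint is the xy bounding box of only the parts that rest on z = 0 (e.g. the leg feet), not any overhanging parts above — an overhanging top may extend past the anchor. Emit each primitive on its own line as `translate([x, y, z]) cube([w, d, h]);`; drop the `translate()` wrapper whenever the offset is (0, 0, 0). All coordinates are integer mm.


translate([237, 428, 0]) cube([3330, 101, 2810]);
translate([237, 5767, 0]) cube([3330, 101, 2810]);
translate([237, 529, 0]) cube([101, 5238, 2810]);
translate([3466, 529, 0]) cube([101, 5238, 2810]);


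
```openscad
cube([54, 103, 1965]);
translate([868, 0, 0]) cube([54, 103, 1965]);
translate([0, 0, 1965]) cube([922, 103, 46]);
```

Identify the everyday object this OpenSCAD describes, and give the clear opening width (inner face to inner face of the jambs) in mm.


A door frame. The clear opening width is 814 mm.

Two 1965 mm tall posts with a header on top — a door frame. The left jamb is 54 mm wide at x = 0; the right jamb starts at x = 868. The clear opening is 868 − 54 = 814 mm.


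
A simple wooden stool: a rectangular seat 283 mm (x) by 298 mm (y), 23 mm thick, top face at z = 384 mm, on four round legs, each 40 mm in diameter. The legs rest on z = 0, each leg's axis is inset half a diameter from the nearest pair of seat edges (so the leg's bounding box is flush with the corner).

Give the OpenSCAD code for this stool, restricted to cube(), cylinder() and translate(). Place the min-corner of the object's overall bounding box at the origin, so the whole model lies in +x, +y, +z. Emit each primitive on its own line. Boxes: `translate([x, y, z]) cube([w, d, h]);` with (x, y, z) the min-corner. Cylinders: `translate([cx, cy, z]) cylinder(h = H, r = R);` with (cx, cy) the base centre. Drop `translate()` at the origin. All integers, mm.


translate([0, 0, 361]) cube([283, 298, 23]);
translate([20, 20, 0]) cylinder(h = 361, r = 20);
translate([263, 20, 0]) cylinder(h = 361, r = 20);
translate([20, 278, 0]) cylinder(h = 361, r = 20);
translate([263, 278, 0]) cylinder(h = 361, r = 20);


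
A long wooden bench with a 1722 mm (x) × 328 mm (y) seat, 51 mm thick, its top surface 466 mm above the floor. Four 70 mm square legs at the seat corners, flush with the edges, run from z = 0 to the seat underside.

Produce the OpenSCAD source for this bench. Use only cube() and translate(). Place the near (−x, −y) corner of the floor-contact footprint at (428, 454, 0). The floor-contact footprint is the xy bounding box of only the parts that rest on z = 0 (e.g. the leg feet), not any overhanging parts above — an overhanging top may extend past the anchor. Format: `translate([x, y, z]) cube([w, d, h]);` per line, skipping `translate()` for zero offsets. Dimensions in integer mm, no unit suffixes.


// leg_h = 466 − 51 = 415
translate([428, 454, 415]) cube([1722, 328, 51]);
translate([428, 454, 0]) cube([70, 70, 415]);
translate([428, 712, 0]) cube([70, 70, 415]);
translate([2080, 454, 0]) cube([70, 70, 415]);
translate([2080, 712, 0]) cube([70, 70, 415]);
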